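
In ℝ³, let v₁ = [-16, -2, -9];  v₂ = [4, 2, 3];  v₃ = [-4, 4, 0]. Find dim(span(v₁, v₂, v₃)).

Apply Gaussian elimination to the matrix whose rows are v₁, v₂, v₃.
There are 2 pivot columns, so rank = 2.

dim = 2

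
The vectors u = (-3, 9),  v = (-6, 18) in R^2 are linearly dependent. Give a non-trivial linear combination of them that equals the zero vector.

Solve the homogeneous system with u, v as columns by row-reducing the coefficient matrix.
A generator of the null space is (2, -1).

2u - v = 0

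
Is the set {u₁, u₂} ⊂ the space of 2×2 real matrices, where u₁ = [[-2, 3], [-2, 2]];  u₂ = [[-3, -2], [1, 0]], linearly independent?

linearly independent

Write each element as a coordinate vector in ℝ⁴ using {E₁₁, E₁₂, E₂₁, E₂₂}.
Row-reduce the matrix whose columns are u₁, u₂.
The reduction yields 2 nonzero rows, so the rank is 2.
Since rank = 2 (the number of vectors), the set is linearly independent.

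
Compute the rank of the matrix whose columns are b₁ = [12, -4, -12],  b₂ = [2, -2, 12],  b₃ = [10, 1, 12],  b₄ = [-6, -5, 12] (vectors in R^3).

Form the matrix with b₁, b₂, b₃, b₄ as columns and reduce.
Exactly 3 pivots survive; hence the rank is 3.
(With 4 elements in a 3-dimensional space the rank is at most 3.)

3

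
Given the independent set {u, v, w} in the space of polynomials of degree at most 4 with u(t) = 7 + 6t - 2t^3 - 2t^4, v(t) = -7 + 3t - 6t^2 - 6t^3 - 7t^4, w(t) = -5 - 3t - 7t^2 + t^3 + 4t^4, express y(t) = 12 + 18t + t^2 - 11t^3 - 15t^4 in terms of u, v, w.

y = 2u + v - w

Take coordinate vectors relative to {1, t, …, t^4}.
Set up the augmented matrix [u | v | w | y] and row-reduce.
Row-reducing the augmented matrix gives the unique coefficients (c₁, c₂, c₃) = (2, 1, -1).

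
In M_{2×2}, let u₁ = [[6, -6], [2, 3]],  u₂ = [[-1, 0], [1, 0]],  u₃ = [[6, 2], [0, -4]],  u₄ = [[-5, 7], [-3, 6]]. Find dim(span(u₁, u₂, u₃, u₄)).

Represent each element by its coordinate vector in ℝ⁴.
Apply Gaussian elimination to the matrix whose rows are u₁, u₂, u₃, u₄.
The echelon form has 4 nonzero rows, so the rank is 4.

4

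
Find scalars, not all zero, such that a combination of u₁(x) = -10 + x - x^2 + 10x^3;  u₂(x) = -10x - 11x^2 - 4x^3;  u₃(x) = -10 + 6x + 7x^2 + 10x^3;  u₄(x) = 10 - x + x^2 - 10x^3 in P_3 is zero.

u₁ + u₄ = 0

Pass to coordinate vectors relative to the basis {1, x, …, x^3}.
Row-reduce the matrix with u₁, u₂, u₃, u₄ as columns; the null space gives the coefficients.
A generator of the null space is (1, 0, 0, 1).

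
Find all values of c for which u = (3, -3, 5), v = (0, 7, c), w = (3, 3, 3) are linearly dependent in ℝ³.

c = -7/3

Dependence holds iff the 3×3 matrix [u v w] is singular.
Cofactor expansion gives det = -18*c - 42.
This vanishes exactly when c = -7/3.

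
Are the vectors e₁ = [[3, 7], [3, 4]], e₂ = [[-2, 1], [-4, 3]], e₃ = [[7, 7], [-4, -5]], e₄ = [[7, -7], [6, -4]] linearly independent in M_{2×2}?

linearly independent

Take coordinates with respect to the standard basis {E₁₁, E₁₂, E₂₁, E₂₂}.
Row-reduce the matrix whose columns are e₁, e₂, e₃, e₄.
The reduction yields 4 nonzero rows, so the rank is 4.
Since rank = 4 (the number of vectors), the set is linearly independent.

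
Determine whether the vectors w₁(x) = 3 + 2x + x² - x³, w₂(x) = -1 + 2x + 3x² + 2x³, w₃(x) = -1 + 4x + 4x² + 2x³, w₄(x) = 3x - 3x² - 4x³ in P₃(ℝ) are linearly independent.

Take coordinates with respect to the standard basis {1, x, …, x³}.
Form the 4×4 matrix with these as columns; its determinant is 3.
A nonzero determinant means the columns are linearly independent.

linearly independent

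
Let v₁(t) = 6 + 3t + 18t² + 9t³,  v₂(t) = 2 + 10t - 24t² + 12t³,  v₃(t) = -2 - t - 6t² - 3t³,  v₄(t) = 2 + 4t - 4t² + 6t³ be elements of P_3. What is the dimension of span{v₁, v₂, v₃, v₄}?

dim = 2

Use coordinates relative to {1, t, …, t³}.
Put the 4×4 matrix [v₁|v₂|v₃|v₄] into echelon form.
Reduction leaves 2 leading entries, giving rank 2.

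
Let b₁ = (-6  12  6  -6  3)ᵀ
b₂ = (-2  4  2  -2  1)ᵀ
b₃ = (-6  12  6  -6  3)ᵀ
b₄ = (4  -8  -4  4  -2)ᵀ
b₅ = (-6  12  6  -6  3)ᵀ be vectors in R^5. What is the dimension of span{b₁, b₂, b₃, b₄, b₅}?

dim = 1

Put the 5×5 matrix [b₁|b₂|b₃|b₄|b₅] into echelon form.
There is 1 pivot column, so rank = 1.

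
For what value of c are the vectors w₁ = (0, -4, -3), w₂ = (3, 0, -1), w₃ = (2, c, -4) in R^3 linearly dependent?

The vectors are dependent exactly when the determinant of the matrix with rows w₁, w₂, w₃ vanishes.
Expanding, det = -9*c - 40.
Solving -9*c - 40 = 0 yields c = -40/9.

c = -40/9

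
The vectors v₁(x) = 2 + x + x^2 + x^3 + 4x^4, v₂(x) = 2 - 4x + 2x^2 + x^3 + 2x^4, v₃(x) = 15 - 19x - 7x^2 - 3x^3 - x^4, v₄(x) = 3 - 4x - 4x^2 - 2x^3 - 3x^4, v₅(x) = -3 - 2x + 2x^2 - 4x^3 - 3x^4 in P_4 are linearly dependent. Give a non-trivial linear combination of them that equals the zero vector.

v₁ + 2v₂ - v₃ + 3v₄ = 0

Take coordinates with respect to {1, x, …, x^4}.
Set up α₁v₁ + … + α₅v₅ = 0 and solve the homogeneous system.
The free variable yields coefficients (1, 2, -1, 3, 0) (any nonzero multiple also works).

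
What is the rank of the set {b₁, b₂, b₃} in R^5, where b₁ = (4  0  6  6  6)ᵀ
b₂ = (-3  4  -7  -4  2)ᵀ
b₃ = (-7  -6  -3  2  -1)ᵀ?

Apply Gaussian elimination to the matrix whose rows are b₁, b₂, b₃.
Exactly 3 pivots survive; hence the rank is 3.

rank 3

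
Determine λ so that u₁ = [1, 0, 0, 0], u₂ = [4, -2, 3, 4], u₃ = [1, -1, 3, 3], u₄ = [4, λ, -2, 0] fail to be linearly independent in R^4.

λ = -4/3

The vectors are dependent exactly when the determinant of the matrix with rows u₁, u₂, u₃, u₄ vanishes.
Expanding, det = -3*λ - 4.
This vanishes exactly when λ = -4/3.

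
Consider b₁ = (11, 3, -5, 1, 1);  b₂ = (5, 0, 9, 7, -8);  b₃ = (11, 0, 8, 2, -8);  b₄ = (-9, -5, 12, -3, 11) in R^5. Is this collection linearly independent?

Place the vectors as rows of a 4×5 matrix and reduce to echelon form.
The reduction yields 4 nonzero rows, so the rank is 4.
Since rank = 4 (the number of vectors), the set is linearly independent.

linearly independent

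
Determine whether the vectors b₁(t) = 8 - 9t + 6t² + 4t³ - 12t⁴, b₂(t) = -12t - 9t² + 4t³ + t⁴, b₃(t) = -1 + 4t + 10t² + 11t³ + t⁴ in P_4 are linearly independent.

Take coordinates with respect to the standard basis {1, t, …, t⁴}.
Place the vectors as rows of a 3×5 matrix and reduce to echelon form.
The reduction yields 3 nonzero rows, so the rank is 3.
Since rank = 3 (the number of vectors), the set is linearly independent.

linearly independent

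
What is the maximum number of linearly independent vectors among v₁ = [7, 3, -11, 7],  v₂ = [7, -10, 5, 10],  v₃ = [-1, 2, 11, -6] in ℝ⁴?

3

Apply Gaussian elimination to the matrix whose rows are v₁, v₂, v₃.
There are 3 pivot columns, so rank = 3.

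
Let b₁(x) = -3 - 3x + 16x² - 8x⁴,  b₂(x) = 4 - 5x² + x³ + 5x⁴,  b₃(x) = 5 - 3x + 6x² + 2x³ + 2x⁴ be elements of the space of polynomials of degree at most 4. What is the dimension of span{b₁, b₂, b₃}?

Pass to coordinate vectors with respect to the basis {1, x, …, x⁴}.
Put the 5×3 matrix [b₁|b₂|b₃] into echelon form.
The echelon form has 2 nonzero rows, so the rank is 2.

2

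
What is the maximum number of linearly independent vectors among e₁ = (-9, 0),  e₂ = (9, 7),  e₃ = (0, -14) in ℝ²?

2

Put the 2×3 matrix [e₁|e₂|e₃] into echelon form.
The echelon form has 2 nonzero rows, so the rank is 2.
(With 3 elements in a 2-dimensional space the rank is at most 2.)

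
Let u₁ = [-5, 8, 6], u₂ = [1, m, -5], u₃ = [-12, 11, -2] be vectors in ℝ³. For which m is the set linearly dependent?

m = -7/2

The set is linearly dependent precisely when det[u₁; u₂; u₃] = 0.
Cofactor expansion gives det = 82*m + 287.
Setting this to zero gives m = -7/2.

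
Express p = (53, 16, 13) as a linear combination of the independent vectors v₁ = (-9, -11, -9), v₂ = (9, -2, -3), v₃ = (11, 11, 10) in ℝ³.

p = 2v₁ + 3v₂ + 4v₃

Set up the augmented matrix [v₁ | v₂ | v₃ | p] and row-reduce.
Row-reducing the augmented matrix gives the unique coefficients (c₁, c₂, c₃) = (2, 3, 4).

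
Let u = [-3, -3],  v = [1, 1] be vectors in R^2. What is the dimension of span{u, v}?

dim = 1

Form the matrix with u, v as columns and reduce.
Reduction leaves 1 leading entry, giving rank 1.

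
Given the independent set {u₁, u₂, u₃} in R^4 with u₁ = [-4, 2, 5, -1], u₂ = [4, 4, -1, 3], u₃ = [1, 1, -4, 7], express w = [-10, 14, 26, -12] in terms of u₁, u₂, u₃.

w = 4u₁ + 2u₂ - 2u₃

Set up the augmented matrix [u₁ | u₂ | u₃ | w] and row-reduce.
Row-reducing the augmented matrix gives the unique coefficients (c₁, c₂, c₃) = (4, 2, -2).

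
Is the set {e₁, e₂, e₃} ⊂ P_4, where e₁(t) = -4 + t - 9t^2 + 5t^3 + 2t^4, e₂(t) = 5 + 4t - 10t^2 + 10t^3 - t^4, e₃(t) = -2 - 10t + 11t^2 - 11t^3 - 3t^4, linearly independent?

linearly independent

Take coordinates with respect to the standard basis {1, t, …, t^4}.
Place the vectors as rows of a 3×5 matrix and reduce to echelon form.
The reduction yields 3 nonzero rows, so the rank is 3.
Since rank = 3 (the number of vectors), the set is linearly independent.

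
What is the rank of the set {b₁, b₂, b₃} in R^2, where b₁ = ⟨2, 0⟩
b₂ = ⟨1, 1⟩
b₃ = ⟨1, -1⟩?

2

Apply Gaussian elimination to the matrix whose rows are b₁, b₂, b₃.
The echelon form has 2 nonzero rows, so the rank is 2.
(With 3 elements in a 2-dimensional space the rank is at most 2.)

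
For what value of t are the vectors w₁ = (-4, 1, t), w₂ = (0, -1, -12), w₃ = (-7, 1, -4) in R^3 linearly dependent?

t = 20/7

Dependence holds iff the 3×3 matrix [w₁ w₂ w₃] is singular.
Expanding, det = 20 - 7*t.
Solving 20 - 7*t = 0 yields t = 20/7.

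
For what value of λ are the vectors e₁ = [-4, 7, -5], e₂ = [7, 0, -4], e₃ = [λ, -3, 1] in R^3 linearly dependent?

The set is linearly dependent precisely when det[e₁; e₂; e₃] = 0.
The determinant works out to 104 - 28*λ.
Solving 104 - 28*λ = 0 yields λ = 26/7.

λ = 26/7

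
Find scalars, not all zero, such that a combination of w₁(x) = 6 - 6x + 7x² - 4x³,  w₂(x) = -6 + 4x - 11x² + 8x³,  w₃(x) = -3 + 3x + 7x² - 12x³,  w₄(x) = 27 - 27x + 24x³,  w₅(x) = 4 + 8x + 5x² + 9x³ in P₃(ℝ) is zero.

3w₁ - 3w₃ - w₄ = 0

Take coordinates with respect to {1, x, …, x³}.
Row-reduce the matrix with w₁, w₂, w₃, w₄, w₅ as columns; the null space gives the coefficients.
One solution (up to scaling) is (3, 0, -3, -1, 0).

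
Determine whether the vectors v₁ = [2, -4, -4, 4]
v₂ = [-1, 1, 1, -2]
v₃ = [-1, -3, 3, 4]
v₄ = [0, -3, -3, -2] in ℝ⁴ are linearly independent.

Row-reduce the matrix whose columns are v₁, v₂, v₃, v₄.
The reduction yields 4 nonzero rows, so the rank is 4.
Since rank = 4 (the number of vectors), the set is linearly independent.

linearly independent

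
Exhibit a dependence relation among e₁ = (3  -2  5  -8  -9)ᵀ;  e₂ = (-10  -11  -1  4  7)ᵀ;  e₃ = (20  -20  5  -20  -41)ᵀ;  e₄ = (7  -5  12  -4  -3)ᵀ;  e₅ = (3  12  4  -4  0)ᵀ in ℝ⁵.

3e₁ - 2e₂ - e₃ - 3e₅ = 0

Row-reduce the matrix with e₁, e₂, e₃, e₄, e₅ as columns; the null space gives the coefficients.
One solution (up to scaling) is (3, -2, -1, 0, -3).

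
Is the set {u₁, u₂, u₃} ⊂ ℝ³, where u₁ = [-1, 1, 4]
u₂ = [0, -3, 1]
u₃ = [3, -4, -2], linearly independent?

The matrix [u₁|u₂|u₃] has determinant 29.
A nonzero determinant means the columns are linearly independent.

linearly independent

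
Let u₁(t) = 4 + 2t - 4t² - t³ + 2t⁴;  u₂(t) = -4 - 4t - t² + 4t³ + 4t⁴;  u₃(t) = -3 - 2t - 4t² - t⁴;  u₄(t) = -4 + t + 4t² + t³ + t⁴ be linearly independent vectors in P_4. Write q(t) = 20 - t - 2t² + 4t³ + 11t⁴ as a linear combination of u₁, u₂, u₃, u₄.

q = u₁ + 2u₂ - 4u₃ - 3u₄

Identify each element with its coordinate vector in ℝ⁵ via {1, t, …, t⁴}.
Set up the augmented matrix [u₁ | u₂ | u₃ | u₄ | q] and row-reduce.
The system has the unique solution (α₁, …, α₄) = (1, 2, -4, -3).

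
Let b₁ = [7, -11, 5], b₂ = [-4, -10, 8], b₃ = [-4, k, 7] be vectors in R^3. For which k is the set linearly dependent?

The set is linearly dependent precisely when det[b₁; b₂; b₃] = 0.
Cofactor expansion gives det = -76*k - 646.
This vanishes exactly when k = -17/2.

k = -17/2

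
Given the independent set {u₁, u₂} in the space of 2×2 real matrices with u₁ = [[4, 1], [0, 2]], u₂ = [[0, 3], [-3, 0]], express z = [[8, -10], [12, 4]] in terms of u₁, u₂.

Identify each element with its coordinate vector in ℝ⁴ via {E₁₁, E₁₂, E₂₁, E₂₂}.
Write z = α₁u₁ + α₂u₂ and equate components.
The system has the unique solution (α₁, α₂) = (2, -4).

z = 2u₁ - 4u₂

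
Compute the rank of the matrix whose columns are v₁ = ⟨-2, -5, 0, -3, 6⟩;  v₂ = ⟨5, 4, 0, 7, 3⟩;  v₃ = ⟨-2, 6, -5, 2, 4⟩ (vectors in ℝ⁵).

rank 3

Put the 5×3 matrix [v₁|v₂|v₃] into echelon form.
Exactly 3 pivots survive; hence the rank is 3.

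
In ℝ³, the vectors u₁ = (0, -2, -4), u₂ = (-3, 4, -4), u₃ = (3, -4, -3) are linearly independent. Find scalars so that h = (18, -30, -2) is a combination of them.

Since u₁, u₂, u₃ are independent, the coefficients expressing h are uniquely determined by a linear system.
The system has the unique solution (a₁, a₂, a₃) = (3, -4, 2).

h = 3u₁ - 4u₂ + 2u₃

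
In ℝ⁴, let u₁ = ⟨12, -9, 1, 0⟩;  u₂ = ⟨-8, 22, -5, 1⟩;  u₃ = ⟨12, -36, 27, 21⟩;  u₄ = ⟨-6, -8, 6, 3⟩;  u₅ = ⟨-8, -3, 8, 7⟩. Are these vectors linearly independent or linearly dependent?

There are 5 vectors in a 4-dimensional space, so they cannot be linearly independent.

linearly dependent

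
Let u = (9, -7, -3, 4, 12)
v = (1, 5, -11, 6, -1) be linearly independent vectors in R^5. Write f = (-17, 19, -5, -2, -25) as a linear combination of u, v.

f = -2u + v

Write f = α₁u + α₂v and equate components.
The system has the unique solution (α₁, α₂) = (-2, 1).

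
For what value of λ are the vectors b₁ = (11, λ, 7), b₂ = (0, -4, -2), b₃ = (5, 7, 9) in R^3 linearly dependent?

λ = -51/5

Dependence holds iff the 3×3 matrix [b₁ b₂ b₃] is singular.
Expanding, det = -10*λ - 102.
This vanishes exactly when λ = -51/5.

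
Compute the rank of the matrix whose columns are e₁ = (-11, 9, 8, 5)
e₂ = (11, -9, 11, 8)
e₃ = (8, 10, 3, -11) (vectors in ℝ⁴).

3

Apply Gaussian elimination to the matrix whose rows are e₁, e₂, e₃.
Exactly 3 pivots survive; hence the rank is 3.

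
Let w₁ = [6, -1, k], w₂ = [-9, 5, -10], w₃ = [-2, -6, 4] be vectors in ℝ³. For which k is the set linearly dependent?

k = 37/8

The set is linearly dependent precisely when det[w₁; w₂; w₃] = 0.
Expanding, det = 64*k - 296.
This vanishes exactly when k = 37/8.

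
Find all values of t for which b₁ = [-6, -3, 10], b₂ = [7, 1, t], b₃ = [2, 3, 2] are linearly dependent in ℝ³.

t = -55/3

Place the vectors as rows of a 3×3 matrix; dependence ⇔ determinant zero.
Expanding, det = 12*t + 220.
Setting this to zero gives t = -55/3.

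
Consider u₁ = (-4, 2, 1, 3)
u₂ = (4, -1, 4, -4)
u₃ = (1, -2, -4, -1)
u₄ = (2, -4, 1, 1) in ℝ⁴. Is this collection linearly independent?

linearly independent

Form the 4×4 matrix with these as columns; its determinant is -108.
A nonzero determinant means the columns are linearly independent.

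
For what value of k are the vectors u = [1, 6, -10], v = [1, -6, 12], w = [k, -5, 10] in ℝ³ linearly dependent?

Dependence holds iff the 3×3 matrix [u v w] is singular.
Cofactor expansion gives det = 12*k - 10.
Setting this to zero gives k = 5/6.

k = 5/6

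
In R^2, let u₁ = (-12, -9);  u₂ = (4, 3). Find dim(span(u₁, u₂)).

Row-reduce the 2×2 matrix with these as rows.
The echelon form has 1 nonzero row, so the rank is 1.

dim = 1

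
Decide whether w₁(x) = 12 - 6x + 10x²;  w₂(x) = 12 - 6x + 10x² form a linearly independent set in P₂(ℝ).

Write each element as a coordinate vector in ℝ³ using {1, x, x²}.
Place the vectors as rows of a 2×3 matrix and reduce to echelon form.
The reduction yields 1 nonzero row, so the rank is 1.
Since rank 1 < 2, the set is linearly dependent.
Indeed w₁ - w₂ = 0.

linearly dependent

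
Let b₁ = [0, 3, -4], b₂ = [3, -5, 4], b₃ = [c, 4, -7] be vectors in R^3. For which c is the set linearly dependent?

c = 15/8

The vectors are dependent exactly when the determinant of the matrix with rows b₁, b₂, b₃ vanishes.
Cofactor expansion gives det = 15 - 8*c.
This vanishes exactly when c = 15/8.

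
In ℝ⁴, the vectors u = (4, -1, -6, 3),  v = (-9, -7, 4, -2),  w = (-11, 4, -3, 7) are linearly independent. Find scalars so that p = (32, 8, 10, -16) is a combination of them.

p = -2u - 2v - 2w

Solve the system with u, v, w as columns and p as the right-hand side.
Back-substitution yields (α₁, α₂, α₃) = (-2, -2, -2).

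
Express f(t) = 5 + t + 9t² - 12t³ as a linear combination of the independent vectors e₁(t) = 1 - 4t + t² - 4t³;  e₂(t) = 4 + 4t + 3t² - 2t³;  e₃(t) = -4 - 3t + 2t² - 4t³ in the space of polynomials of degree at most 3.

Take coordinate vectors relative to {1, t, …, t³}.
Set up the augmented matrix [e₁ | e₂ | e₃ | f] and row-reduce.
The system has the unique solution (a₁, a₂, a₃) = (1, 2, 1).

f = e₁ + 2e₂ + e₃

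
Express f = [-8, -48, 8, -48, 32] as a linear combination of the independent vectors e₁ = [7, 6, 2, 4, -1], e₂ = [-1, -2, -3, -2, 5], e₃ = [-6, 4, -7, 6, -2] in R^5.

f = -4e₁ + 4e₂ - 4e₃

Write f = c₁e₁ + … + c₃e₃ and equate components.
The system has the unique solution (c₁, c₂, c₃) = (-4, 4, -4).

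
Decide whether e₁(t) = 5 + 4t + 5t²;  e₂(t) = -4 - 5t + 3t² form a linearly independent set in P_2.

linearly independent

Write each element as a coordinate vector in ℝ³ using {1, t, t²}.
Place the vectors as rows of a 2×3 matrix and reduce to echelon form.
The reduction yields 2 nonzero rows, so the rank is 2.
Since rank = 2 (the number of vectors), the set is linearly independent.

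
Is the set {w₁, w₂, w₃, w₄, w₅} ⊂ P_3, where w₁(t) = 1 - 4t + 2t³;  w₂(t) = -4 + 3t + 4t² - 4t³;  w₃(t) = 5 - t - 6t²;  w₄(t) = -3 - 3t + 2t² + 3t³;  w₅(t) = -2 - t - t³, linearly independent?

Write each element as a coordinate vector in ℝ⁴ using {1, t, …, t³}.
There are 5 vectors in a 4-dimensional space, so they cannot be linearly independent.

linearly dependent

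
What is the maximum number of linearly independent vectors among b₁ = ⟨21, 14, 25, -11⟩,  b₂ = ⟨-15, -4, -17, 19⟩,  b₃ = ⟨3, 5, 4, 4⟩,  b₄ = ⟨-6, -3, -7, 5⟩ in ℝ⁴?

Row-reduce the 4×4 matrix with these as rows.
Exactly 2 pivots survive; hence the rank is 2.

2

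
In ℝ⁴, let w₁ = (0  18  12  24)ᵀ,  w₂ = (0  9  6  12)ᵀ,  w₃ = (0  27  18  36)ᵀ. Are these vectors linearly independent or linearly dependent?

Row-reduce the matrix whose columns are w₁, w₂, w₃.
The reduction yields 1 nonzero row, so the rank is 1.
Since rank 1 < 3, the set is linearly dependent.

linearly dependent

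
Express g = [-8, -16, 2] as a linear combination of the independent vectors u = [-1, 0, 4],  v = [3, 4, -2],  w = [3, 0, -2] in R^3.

g = -u - 4v + w

Since u, v, w are independent, the coefficients expressing g are uniquely determined by a linear system.
Back-substitution yields (α₁, α₂, α₃) = (-1, -4, 1).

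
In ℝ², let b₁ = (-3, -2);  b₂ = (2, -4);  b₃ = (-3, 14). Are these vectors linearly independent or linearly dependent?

linearly dependent

There are 3 vectors in a 2-dimensional space, so they cannot be linearly independent.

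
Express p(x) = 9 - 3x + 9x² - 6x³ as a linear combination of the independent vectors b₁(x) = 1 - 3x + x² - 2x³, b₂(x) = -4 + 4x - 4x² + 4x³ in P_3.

p = -3b₁ - 3b₂

Identify each element with its coordinate vector in ℝ⁴ via {1, x, …, x³}.
Since b₁, b₂ are independent, the coefficients expressing p are uniquely determined by a linear system.
Back-substitution yields (c₁, c₂) = (-3, -3).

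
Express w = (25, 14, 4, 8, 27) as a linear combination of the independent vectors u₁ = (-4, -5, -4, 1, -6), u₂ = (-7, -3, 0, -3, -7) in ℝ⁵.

Since u₁, u₂ are independent, the coefficients expressing w are uniquely determined by a linear system.
Row-reducing the augmented matrix gives the unique coefficients (α₁, α₂) = (-1, -3).

w = -u₁ - 3u₂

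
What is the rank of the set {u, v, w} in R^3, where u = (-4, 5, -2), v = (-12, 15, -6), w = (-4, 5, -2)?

Form the matrix with u, v, w as columns and reduce.
Reduction leaves 1 leading entry, giving rank 1.

rank 1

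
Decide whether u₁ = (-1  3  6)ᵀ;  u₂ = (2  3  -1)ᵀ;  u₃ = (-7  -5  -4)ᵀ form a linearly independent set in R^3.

The matrix [u₁|u₂|u₃] has determinant 128.
A nonzero determinant means the columns are linearly independent.

linearly independent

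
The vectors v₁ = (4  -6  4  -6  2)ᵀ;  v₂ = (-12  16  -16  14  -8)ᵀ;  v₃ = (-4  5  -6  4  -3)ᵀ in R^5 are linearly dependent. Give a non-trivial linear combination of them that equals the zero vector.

Set up α₁v₁ + … + α₃v₃ = 0 and solve the homogeneous system.
The free variable yields coefficients (1, 1, -2) (any nonzero multiple also works).

v₁ + v₂ - 2v₃ = 0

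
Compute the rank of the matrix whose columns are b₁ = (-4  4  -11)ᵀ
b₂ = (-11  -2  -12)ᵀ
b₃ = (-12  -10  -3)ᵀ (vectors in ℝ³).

3

Row-reduce the 3×3 matrix with these as rows.
There are 3 pivot columns, so rank = 3.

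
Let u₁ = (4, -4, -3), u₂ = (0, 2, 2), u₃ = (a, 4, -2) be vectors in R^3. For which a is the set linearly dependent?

Dependence holds iff the 3×3 matrix [u₁ u₂ u₃] is singular.
Cofactor expansion gives det = -2*a - 48.
Solving -2*a - 48 = 0 yields a = -24.

a = -24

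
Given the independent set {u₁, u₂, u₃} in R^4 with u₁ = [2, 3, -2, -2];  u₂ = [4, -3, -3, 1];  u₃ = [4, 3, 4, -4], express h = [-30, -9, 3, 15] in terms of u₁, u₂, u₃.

h = -3u₁ - 3u₂ - 3u₃

Since u₁, u₂, u₃ are independent, the coefficients expressing h are uniquely determined by a linear system.
Row-reducing the augmented matrix gives the unique coefficients (α₁, α₂, α₃) = (-3, -3, -3).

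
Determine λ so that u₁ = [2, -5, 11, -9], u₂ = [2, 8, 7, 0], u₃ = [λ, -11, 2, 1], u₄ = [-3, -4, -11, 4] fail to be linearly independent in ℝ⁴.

λ = 8

The vectors are dependent exactly when the determinant of the matrix with rows u₁, u₂, u₃, u₄ vanishes.
Cofactor expansion gives det = 48*λ - 384.
Setting this to zero gives λ = 8.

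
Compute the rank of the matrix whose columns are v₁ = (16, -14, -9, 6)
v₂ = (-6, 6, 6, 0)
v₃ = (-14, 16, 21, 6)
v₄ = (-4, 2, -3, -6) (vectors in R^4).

2

Apply Gaussian elimination to the matrix whose rows are v₁, v₂, v₃, v₄.
There are 2 pivot columns, so rank = 2.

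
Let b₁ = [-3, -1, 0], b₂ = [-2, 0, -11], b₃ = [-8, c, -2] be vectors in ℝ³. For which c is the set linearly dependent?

The set is linearly dependent precisely when det[b₁; b₂; b₃] = 0.
The determinant works out to -33*c - 84.
Setting this to zero gives c = -28/11.

c = -28/11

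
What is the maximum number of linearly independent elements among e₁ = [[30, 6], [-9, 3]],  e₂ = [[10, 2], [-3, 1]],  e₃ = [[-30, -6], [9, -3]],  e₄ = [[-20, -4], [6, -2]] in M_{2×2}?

1

Represent each element by its coordinate vector in ℝ⁴.
Row-reduce the 4×4 matrix with these as rows.
There is 1 pivot column, so rank = 1.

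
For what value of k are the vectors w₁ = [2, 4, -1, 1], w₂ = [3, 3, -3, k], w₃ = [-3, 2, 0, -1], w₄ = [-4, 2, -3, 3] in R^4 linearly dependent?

The set is linearly dependent precisely when det[w₁; w₂; w₃; w₄] = 0.
Expanding, det = 210 - 50*k.
Setting this to zero gives k = 21/5.

k = 21/5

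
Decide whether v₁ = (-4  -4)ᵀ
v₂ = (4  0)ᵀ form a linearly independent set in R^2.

linearly independent

The matrix [v₁|v₂] has determinant 16.
A nonzero determinant means the columns are linearly independent.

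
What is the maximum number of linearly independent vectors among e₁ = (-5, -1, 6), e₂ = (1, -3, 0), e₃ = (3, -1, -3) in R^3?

Put the 3×3 matrix [e₁|e₂|e₃] into echelon form.
There are 2 pivot columns, so rank = 2.

2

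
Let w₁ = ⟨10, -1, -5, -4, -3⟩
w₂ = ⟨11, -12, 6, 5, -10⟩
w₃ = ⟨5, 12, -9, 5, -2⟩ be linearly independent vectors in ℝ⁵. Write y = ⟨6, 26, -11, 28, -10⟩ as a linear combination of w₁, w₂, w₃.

y = -2w₁ + w₂ + 3w₃

Since w₁, w₂, w₃ are independent, the coefficients expressing y are uniquely determined by a linear system.
The system has the unique solution (c₁, c₂, c₃) = (-2, 1, 3).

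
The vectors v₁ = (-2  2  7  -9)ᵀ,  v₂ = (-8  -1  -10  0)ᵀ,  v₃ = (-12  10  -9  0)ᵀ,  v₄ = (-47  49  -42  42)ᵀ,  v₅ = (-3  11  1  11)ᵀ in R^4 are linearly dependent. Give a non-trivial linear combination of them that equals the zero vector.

v₁ - 2v₂ - 2v₃ + v₄ - 3v₅ = 0

Solve the homogeneous system with v₁, v₂, v₃, v₄, v₅ as columns by row-reducing the coefficient matrix.
A generator of the null space is (1, -2, -2, 1, -3).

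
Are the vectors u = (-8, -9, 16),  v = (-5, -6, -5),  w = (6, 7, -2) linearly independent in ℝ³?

Form the 3×3 matrix with these as columns; its determinant is 0.
A zero determinant means the columns are linearly dependent.

linearly dependent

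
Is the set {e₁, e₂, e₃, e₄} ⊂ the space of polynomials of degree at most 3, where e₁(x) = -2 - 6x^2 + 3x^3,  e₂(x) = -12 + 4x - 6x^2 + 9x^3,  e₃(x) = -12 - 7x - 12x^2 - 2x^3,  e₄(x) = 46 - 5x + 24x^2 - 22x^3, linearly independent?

linearly dependent

Write each element as a coordinate vector in ℝ⁴ using {1, x, …, x^3}.
Place the vectors as rows of a 4×4 matrix and reduce to echelon form.
The reduction yields 3 nonzero rows, so the rank is 3.
Since rank 3 < 4, the set is linearly dependent.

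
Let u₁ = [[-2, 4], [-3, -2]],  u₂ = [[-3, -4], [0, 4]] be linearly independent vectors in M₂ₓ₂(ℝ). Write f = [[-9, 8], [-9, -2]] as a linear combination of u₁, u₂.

f = 3u₁ + u₂

Identify each element with its coordinate vector in ℝ⁴ via {E₁₁, E₁₂, E₂₁, E₂₂}.
Since u₁, u₂ are independent, the coefficients expressing f are uniquely determined by a linear system.
Back-substitution yields (α₁, α₂) = (3, 1).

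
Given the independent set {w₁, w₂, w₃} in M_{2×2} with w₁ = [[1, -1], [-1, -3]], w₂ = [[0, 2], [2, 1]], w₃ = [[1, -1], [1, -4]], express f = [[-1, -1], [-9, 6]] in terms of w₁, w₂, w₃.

f = 3w₁ - w₂ - 4w₃

Take coordinate vectors relative to {E₁₁, E₁₂, E₂₁, E₂₂}.
Solve the system with w₁, w₂, w₃ as columns and f as the right-hand side.
Row-reducing the augmented matrix gives the unique coefficients (a₁, a₂, a₃) = (3, -1, -4).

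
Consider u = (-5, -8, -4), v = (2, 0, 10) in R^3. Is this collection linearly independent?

Place the vectors as rows of a 2×3 matrix and reduce to echelon form.
The reduction yields 2 nonzero rows, so the rank is 2.
Since rank = 2 (the number of vectors), the set is linearly independent.

linearly independent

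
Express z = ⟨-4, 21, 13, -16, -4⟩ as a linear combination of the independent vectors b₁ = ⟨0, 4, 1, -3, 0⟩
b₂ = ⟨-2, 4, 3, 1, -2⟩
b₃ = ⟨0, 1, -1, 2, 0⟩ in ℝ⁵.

z = 4b₁ + 2b₂ - 3b₃

Since b₁, b₂, b₃ are independent, the coefficients expressing z are uniquely determined by a linear system.
Back-substitution yields (α₁, α₂, α₃) = (4, 2, -3).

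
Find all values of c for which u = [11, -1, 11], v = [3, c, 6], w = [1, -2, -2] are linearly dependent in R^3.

c = 18/11

Dependence holds iff the 3×3 matrix [u v w] is singular.
Expanding, det = 54 - 33*c.
This vanishes exactly when c = 18/11.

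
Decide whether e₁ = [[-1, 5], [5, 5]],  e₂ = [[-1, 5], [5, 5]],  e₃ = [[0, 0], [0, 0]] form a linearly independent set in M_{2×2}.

Take coordinates with respect to the standard basis {E₁₁, E₁₂, E₂₁, E₂₂}.
One of the vectors is the zero vector, so the set is linearly dependent.

linearly dependent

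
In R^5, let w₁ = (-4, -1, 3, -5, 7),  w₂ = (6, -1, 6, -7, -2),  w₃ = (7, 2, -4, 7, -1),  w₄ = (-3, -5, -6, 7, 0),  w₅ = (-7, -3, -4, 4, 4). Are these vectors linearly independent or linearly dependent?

linearly independent

Row-reduce the matrix whose columns are w₁, w₂, w₃, w₄, w₅.
The reduction yields 5 nonzero rows, so the rank is 5.
Since rank = 5 (the number of vectors), the set is linearly independent.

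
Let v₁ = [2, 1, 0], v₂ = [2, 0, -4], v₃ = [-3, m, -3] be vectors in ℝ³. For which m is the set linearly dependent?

m = -9/4

Place the vectors as rows of a 3×3 matrix; dependence ⇔ determinant zero.
The determinant works out to 8*m + 18.
This vanishes exactly when m = -9/4.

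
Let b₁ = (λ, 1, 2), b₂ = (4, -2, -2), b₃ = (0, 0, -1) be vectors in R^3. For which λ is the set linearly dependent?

The vectors are dependent exactly when the determinant of the matrix with rows b₁, b₂, b₃ vanishes.
Cofactor expansion gives det = 2*λ + 4.
This vanishes exactly when λ = -2.

λ = -2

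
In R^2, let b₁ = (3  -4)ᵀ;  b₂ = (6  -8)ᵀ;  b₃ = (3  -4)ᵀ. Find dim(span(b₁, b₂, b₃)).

Apply Gaussian elimination to the matrix whose rows are b₁, b₂, b₃.
Exactly 1 pivot survives; hence the rank is 1.
(With 3 elements in a 2-dimensional space the rank is at most 2.)

dim = 1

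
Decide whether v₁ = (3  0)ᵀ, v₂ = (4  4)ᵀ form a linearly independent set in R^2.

The matrix [v₁|v₂] has determinant 12.
A nonzero determinant means the columns are linearly independent.

linearly independent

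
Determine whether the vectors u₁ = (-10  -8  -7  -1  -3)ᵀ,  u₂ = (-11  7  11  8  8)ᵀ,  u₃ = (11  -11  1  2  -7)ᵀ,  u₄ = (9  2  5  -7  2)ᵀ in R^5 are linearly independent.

linearly independent

Row-reduce the matrix whose columns are u₁, u₂, u₃, u₄.
The reduction yields 4 nonzero rows, so the rank is 4.
Since rank = 4 (the number of vectors), the set is linearly independent.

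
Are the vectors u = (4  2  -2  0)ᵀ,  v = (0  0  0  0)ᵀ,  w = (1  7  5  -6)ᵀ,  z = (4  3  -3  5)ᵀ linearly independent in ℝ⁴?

linearly dependent

One of the vectors is the zero vector, so the set is linearly dependent.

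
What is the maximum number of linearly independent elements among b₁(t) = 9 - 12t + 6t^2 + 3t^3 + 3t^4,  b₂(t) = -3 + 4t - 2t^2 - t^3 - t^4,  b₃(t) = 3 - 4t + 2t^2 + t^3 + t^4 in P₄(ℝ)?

Represent each element by its coordinate vector in ℝ⁵.
Apply Gaussian elimination to the matrix whose rows are b₁, b₂, b₃.
Reduction leaves 1 leading entry, giving rank 1.

1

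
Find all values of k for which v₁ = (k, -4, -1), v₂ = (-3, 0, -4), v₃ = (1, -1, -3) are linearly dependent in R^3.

k = 49/4

Place the vectors as rows of a 3×3 matrix; dependence ⇔ determinant zero.
The determinant works out to 49 - 4*k.
Solving 49 - 4*k = 0 yields k = 49/4.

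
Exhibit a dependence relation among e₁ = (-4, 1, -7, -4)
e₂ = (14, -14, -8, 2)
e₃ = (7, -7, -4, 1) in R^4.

Solve the homogeneous system with e₁, e₂, e₃ as columns by row-reducing the coefficient matrix.
The free variable yields coefficients (0, 1, -2) (any nonzero multiple also works).

e₂ - 2e₃ = 0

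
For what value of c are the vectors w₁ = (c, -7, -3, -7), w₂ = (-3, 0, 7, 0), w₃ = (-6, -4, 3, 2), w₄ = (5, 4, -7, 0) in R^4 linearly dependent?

c = 51/7

The vectors are dependent exactly when the determinant of the matrix with rows w₁, w₂, w₃, w₄ vanishes.
Expanding, det = 56*c - 408.
Solving 56*c - 408 = 0 yields c = 51/7.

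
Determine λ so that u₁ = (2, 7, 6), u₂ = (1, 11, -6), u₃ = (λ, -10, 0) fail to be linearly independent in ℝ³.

The vectors are dependent exactly when the determinant of the matrix with rows u₁, u₂, u₃ vanishes.
Cofactor expansion gives det = -108*λ - 180.
Setting this to zero gives λ = -5/3.

λ = -5/3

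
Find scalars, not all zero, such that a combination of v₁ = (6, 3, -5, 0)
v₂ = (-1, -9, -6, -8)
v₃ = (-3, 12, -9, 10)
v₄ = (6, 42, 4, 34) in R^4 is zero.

Row-reduce the matrix with v₁, v₂, v₃, v₄ as columns; the null space gives the coefficients.
The free variable yields coefficients (1, -3, 1, -1) (any nonzero multiple also works).

v₁ - 3v₂ + v₃ - v₄ = 0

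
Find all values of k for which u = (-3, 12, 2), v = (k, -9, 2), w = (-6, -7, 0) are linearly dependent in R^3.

k = -21

Place the vectors as rows of a 3×3 matrix; dependence ⇔ determinant zero.
Cofactor expansion gives det = -14*k - 294.
This vanishes exactly when k = -21.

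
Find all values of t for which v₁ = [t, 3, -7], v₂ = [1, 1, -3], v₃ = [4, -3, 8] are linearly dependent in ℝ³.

t = -11

Place the vectors as rows of a 3×3 matrix; dependence ⇔ determinant zero.
Cofactor expansion gives det = -t - 11.
This vanishes exactly when t = -11.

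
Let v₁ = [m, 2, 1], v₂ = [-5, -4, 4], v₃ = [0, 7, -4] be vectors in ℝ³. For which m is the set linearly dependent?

Dependence holds iff the 3×3 matrix [v₁ v₂ v₃] is singular.
The determinant works out to -12*m - 75.
Solving -12*m - 75 = 0 yields m = -25/4.

m = -25/4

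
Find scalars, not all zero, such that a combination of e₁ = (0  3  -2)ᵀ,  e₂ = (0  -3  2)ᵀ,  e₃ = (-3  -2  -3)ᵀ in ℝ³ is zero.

Solve the homogeneous system with e₁, e₂, e₃ as columns by row-reducing the coefficient matrix.
The free variable yields coefficients (1, 1, 0) (any nonzero multiple also works).

e₁ + e₂ = 0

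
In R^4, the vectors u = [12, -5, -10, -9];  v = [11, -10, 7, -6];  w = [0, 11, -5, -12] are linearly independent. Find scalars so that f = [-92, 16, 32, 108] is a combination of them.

f = -4u - 4v - 4w

Since u, v, w are independent, the coefficients expressing f are uniquely determined by a linear system.
The system has the unique solution (α₁, α₂, α₃) = (-4, -4, -4).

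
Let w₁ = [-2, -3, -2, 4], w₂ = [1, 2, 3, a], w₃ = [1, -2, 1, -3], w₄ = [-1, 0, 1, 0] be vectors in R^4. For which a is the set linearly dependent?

The vectors are dependent exactly when the determinant of the matrix with rows w₁, w₂, w₃, w₄ vanishes.
Cofactor expansion gives det = 14*a + 60.
This vanishes exactly when a = -30/7.

a = -30/7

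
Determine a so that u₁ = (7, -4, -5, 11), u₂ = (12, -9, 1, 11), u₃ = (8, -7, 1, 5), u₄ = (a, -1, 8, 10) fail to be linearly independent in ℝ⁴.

Dependence holds iff the 4×4 matrix [u₁ u₂ u₃ u₄] is singular.
The determinant works out to 918 - 162*a.
Solving 918 - 162*a = 0 yields a = 17/3.

a = 17/3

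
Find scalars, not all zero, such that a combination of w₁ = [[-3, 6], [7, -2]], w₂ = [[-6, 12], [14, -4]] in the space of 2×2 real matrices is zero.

Take coordinates with respect to {E₁₁, E₁₂, E₂₁, E₂₂}.
Set up α₁w₁ + α₂w₂ = 0 and solve the homogeneous system.
A generator of the null space is (2, -1).

2w₁ - w₂ = 0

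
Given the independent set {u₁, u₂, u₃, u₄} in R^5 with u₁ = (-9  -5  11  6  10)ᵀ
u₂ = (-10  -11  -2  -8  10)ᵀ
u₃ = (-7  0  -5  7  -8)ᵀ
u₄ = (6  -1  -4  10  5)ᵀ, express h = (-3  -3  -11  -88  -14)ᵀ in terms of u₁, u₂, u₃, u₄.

Set up the augmented matrix [u₁ | u₂ | u₃ | u₄ | h] and row-reduce.
Back-substitution yields (α₁, …, α₄) = (-3, 2, -2, -4).

h = -3u₁ + 2u₂ - 2u₃ - 4u₄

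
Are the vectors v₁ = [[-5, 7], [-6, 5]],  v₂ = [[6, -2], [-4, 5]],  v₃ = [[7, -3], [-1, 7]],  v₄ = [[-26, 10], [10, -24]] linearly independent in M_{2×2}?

Take coordinates with respect to the standard basis {E₁₁, E₁₂, E₂₁, E₂₂}.
The matrix [v₁|v₂|v₃|v₄] has determinant 0.
A zero determinant means the columns are linearly dependent.
Indeed 2v₂ + 2v₃ + v₄ = 0.

linearly dependent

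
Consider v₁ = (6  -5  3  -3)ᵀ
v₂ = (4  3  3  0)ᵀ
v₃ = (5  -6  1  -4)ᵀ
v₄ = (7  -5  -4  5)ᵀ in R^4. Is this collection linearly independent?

linearly independent

The matrix [v₁|v₂|v₃|v₄] has determinant -646.
A nonzero determinant means the columns are linearly independent.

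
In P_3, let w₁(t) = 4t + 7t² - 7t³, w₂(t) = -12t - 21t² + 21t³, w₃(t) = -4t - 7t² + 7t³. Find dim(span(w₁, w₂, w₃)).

dim = 1

Represent each element by its coordinate vector in ℝ⁴.
Row-reduce the 3×4 matrix with these as rows.
Exactly 1 pivot survives; hence the rank is 1.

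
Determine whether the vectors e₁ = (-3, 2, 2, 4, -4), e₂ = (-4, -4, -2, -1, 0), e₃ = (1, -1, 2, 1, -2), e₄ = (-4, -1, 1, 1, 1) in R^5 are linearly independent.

linearly independent

Row-reduce the matrix whose columns are e₁, e₂, e₃, e₄.
The reduction yields 4 nonzero rows, so the rank is 4.
Since rank = 4 (the number of vectors), the set is linearly independent.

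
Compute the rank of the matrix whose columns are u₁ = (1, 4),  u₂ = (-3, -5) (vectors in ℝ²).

Apply Gaussian elimination to the matrix whose rows are u₁, u₂.
Reduction leaves 2 leading entries, giving rank 2.

rank 2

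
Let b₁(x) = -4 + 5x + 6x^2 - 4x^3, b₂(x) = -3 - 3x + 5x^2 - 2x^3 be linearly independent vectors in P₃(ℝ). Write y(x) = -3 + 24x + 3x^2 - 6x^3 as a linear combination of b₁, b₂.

Work in coordinates with respect to the standard basis {1, x, …, x^3}.
Since b₁, b₂ are independent, the coefficients expressing y are uniquely determined by a linear system.
Row-reducing the augmented matrix gives the unique coefficients (α₁, α₂) = (3, -3).

y = 3b₁ - 3b₂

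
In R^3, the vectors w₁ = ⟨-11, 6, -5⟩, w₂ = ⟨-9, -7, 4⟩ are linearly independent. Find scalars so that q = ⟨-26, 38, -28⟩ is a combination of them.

q = 4w₁ - 2w₂

Since w₁, w₂ are independent, the coefficients expressing q are uniquely determined by a linear system.
Row-reducing the augmented matrix gives the unique coefficients (c₁, c₂) = (4, -2).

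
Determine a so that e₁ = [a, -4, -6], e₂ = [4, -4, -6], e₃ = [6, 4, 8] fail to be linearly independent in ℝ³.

Place the vectors as rows of a 3×3 matrix; dependence ⇔ determinant zero.
The determinant works out to 32 - 8*a.
Setting this to zero gives a = 4.

a = 4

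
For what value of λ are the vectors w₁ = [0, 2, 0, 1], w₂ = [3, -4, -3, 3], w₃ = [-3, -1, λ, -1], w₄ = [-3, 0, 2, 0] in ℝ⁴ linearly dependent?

λ = 21/10

The set is linearly dependent precisely when det[w₁; w₂; w₃; w₄] = 0.
Cofactor expansion gives det = 63 - 30*λ.
Solving 63 - 30*λ = 0 yields λ = 21/10.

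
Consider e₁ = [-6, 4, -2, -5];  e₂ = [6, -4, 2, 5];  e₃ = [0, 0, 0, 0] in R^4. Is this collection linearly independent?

One of the vectors is the zero vector, so the set is linearly dependent.

linearly dependent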